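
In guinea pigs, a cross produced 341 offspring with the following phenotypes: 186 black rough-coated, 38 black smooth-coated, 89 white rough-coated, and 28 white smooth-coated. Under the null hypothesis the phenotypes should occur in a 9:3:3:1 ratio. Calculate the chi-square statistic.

22.621

The 9:3:3:1 ratio has 16 parts, so with N = 341 the expected counts are:
  black rough-coated: 341 × 9/16 = 191.8125
  black smooth-coated: 341 × 3/16 = 63.9375
  white rough-coated: 341 × 3/16 = 63.9375
  white smooth-coated: 341 × 1/16 = 21.3125
χ² = Σ (O − E)² / E
  black rough-coated: (186 − 191.8125)² / 191.8125 = 0.1761
  black smooth-coated: (38 − 63.9375)² / 63.9375 = 10.5221
  white rough-coated: (89 − 63.9375)² / 63.9375 = 9.8241
  white smooth-coated: (28 − 21.3125)² / 21.3125 = 2.0984
χ² = 0.1761 + 10.5221 + 9.8241 + 2.0984 = 22.6207 ≈ 22.621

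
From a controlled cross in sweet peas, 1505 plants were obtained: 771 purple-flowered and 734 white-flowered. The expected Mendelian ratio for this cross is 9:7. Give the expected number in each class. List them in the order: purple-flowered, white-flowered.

Under the 9:7 hypothesis (Σ ratio = 16, N = 1505):
  purple-flowered: 1505 × 9/16 = 846.5625
  white-flowered: 1505 × 7/16 = 658.4375

846.5625, 658.4375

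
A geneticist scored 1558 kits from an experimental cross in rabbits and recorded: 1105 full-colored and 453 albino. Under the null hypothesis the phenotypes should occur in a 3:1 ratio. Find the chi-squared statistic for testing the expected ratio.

Under the 3:1 hypothesis (Σ ratio = 4, N = 1558):
  full-colored: 1558 × 3/4 = 1168.5
  albino: 1558 × 1/4 = 389.5
χ² = Σ (O − E)² / E
  full-colored: (1105 − 1168.5)² / 1168.5 = 3.4508
  albino: (453 − 389.5)² / 389.5 = 10.3524
χ² = 3.4508 + 10.3524 = 13.8032 ≈ 13.803

13.803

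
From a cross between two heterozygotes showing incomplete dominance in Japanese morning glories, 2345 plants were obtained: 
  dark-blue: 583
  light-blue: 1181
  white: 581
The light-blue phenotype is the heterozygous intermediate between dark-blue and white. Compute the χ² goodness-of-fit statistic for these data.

With incomplete dominance, a heterozygote × heterozygote cross gives a 1:2:1 phenotypic ratio.
The 1:2:1 ratio has 4 parts, so with N = 2345 the expected counts are:
  dark-blue: 2345 × 1/4 = 586.25
  light-blue: 2345 × 2/4 = 1172.5
  white: 2345 × 1/4 = 586.25
χ² = Σ (O − E)² / E
  dark-blue: (583 − 586.25)² / 586.25 = 0.0180
  light-blue: (1181 − 1172.5)² / 1172.5 = 0.0616
  white: (581 − 586.25)² / 586.25 = 0.0470
χ² = 0.0180 + 0.0616 + 0.0470 = 0.1266 ≈ 0.127

0.127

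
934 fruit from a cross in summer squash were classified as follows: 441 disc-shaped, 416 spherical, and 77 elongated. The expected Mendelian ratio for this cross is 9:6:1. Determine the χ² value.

Expected counts for N = 934 under a 9:6:1 ratio (total parts = 16):
  disc-shaped: 934 × 9/16 = 525.375
  spherical: 934 × 6/16 = 350.25
  elongated: 934 × 1/16 = 58.375
χ² = Σ (O − E)² / E
  disc-shaped: (441 − 525.375)² / 525.375 = 13.5506
  spherical: (416 − 350.25)² / 350.25 = 12.3428
  elongated: (77 − 58.375)² / 58.375 = 5.9425
χ² = 13.5506 + 12.3428 + 5.9425 = 31.8359 ≈ 31.836

31.836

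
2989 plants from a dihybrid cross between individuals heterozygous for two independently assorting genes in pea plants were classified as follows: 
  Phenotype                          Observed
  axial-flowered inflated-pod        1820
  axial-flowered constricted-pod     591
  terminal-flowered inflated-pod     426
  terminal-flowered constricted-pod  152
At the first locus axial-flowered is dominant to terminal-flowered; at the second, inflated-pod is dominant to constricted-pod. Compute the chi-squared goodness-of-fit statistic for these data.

51.843

A dihybrid F₂ with independent assortment and complete dominance at both loci gives a 9:3:3:1 phenotypic ratio.
Expected counts for N = 2989 under a 9:3:3:1 ratio (total parts = 16):
  axial-flowered inflated-pod: 2989 × 9/16 = 1681.3125
  axial-flowered constricted-pod: 2989 × 3/16 = 560.4375
  terminal-flowered inflated-pod: 2989 × 3/16 = 560.4375
  terminal-flowered constricted-pod: 2989 × 1/16 = 186.8125
χ² = Σ (O − E)² / E
  axial-flowered inflated-pod: (1820 − 1681.3125)² / 1681.3125 = 11.4400
  axial-flowered constricted-pod: (591 − 560.4375)² / 560.4375 = 1.6667
  terminal-flowered inflated-pod: (426 − 560.4375)² / 560.4375 = 32.2488
  terminal-flowered constricted-pod: (152 − 186.8125)² / 186.8125 = 6.4873
χ² = 11.4400 + 1.6667 + 32.2488 + 6.4873 = 51.8428 ≈ 51.843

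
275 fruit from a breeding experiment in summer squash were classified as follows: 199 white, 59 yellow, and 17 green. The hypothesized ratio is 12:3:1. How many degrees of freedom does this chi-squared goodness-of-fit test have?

2

A goodness-of-fit test with 3 phenotype classes has df = 3 − 1 = 2.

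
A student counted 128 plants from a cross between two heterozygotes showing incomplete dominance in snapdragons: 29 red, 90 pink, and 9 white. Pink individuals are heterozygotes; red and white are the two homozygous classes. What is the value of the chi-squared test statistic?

With incomplete dominance, a heterozygote × heterozygote cross gives a 1:2:1 phenotypic ratio.
Total ratio parts = 4. Expected numbers out of 128:
  red: 128 × 1/4 = 32
  pink: 128 × 2/4 = 64
  white: 128 × 1/4 = 32
χ² = Σ (O − E)² / E
  red: (29 − 32)² / 32 = 0.2812
  pink: (90 − 64)² / 64 = 10.5625
  white: (9 − 32)² / 32 = 16.5312
χ² = 0.2812 + 10.5625 + 16.5312 = 27.3749 ≈ 27.375

27.375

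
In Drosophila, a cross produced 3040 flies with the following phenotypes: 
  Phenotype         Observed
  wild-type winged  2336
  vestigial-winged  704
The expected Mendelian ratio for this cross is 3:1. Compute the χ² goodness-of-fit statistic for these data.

5.502

The 3:1 ratio has 4 parts, so with N = 3040 the expected counts are:
  wild-type winged: 3040 × 3/4 = 2280
  vestigial-winged: 3040 × 1/4 = 760
χ² = Σ (O − E)² / E
  wild-type winged: (2336 − 2280)² / 2280 = 1.3754
  vestigial-winged: (704 − 760)² / 760 = 4.1263
χ² = 1.3754 + 4.1263 = 5.5017 ≈ 5.502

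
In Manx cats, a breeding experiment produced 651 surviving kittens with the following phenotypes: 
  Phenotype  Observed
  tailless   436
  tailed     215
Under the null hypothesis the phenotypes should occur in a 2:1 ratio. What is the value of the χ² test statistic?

0.028

Under the 2:1 hypothesis (Σ ratio = 3, N = 651):
  tailless: 651 × 2/3 = 434
  tailed: 651 × 1/3 = 217
χ² = Σ (O − E)² / E
  tailless: (436 − 434)² / 434 = 0.0092
  tailed: (215 − 217)² / 217 = 0.0184
χ² = 0.0092 + 0.0184 = 0.0276 ≈ 0.028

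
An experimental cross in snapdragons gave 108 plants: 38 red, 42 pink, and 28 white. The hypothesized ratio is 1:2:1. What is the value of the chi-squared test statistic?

7.185

Total ratio parts = 4. Expected numbers out of 108:
  red: 108 × 1/4 = 27
  pink: 108 × 2/4 = 54
  white: 108 × 1/4 = 27
χ² = Σ (O − E)² / E
  red: (38 − 27)² / 27 = 4.4815
  pink: (42 − 54)² / 54 = 2.6667
  white: (28 − 27)² / 27 = 0.0370
χ² = 4.4815 + 2.6667 + 0.0370 = 7.1852 ≈ 7.185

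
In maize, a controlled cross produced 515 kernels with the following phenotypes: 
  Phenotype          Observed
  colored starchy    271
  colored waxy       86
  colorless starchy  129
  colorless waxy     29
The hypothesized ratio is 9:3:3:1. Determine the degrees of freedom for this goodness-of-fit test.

3

A goodness-of-fit test with 4 phenotype classes has df = 4 − 1 = 3.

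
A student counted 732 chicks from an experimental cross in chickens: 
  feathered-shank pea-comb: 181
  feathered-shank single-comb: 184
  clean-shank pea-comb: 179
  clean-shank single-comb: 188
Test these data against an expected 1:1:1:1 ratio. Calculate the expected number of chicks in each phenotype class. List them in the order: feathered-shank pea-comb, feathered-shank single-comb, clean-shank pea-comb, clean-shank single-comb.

Total ratio parts = 4. Expected numbers out of 732:
  feathered-shank pea-comb: 732 × 1/4 = 183
  feathered-shank single-comb: 732 × 1/4 = 183
  clean-shank pea-comb: 732 × 1/4 = 183
  clean-shank single-comb: 732 × 1/4 = 183

183, 183, 183, 183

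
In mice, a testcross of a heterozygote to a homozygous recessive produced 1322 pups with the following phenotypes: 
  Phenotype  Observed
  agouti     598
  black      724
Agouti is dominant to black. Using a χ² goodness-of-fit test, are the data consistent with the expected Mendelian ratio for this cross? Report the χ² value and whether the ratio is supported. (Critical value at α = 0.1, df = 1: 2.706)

12.009; not consistent

A testcross of a heterozygote (Aa × aa) gives a 1:1 phenotypic ratio.
Under the 1:1 hypothesis (Σ ratio = 2, N = 1322):
  agouti: 1322 × 1/2 = 661
  black: 1322 × 1/2 = 661
χ² = Σ (O − E)² / E
  agouti: (598 − 661)² / 661 = 6.0045
  black: (724 − 661)² / 661 = 6.0045
χ² = 6.0045 + 6.0045 = 12.009
Degrees of freedom = 2 − 1 = 1; critical value at α = 0.1 is 2.706.
Since 12.009 > 2.706, we reject the null hypothesis — the data do not fit the 1:1 ratio.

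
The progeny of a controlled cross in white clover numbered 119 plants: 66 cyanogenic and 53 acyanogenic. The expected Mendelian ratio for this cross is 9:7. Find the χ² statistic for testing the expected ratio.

Under the 9:7 hypothesis (Σ ratio = 16, N = 119):
  cyanogenic: 119 × 9/16 = 66.9375
  acyanogenic: 119 × 7/16 = 52.0625
χ² = Σ (O − E)² / E
  cyanogenic: (66 − 66.9375)² / 66.9375 = 0.0131
  acyanogenic: (53 − 52.0625)² / 52.0625 = 0.0169
χ² = 0.0131 + 0.0169 = 0.030

0.030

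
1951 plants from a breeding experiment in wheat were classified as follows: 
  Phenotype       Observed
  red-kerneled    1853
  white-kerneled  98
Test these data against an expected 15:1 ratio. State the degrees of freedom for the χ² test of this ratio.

1

A goodness-of-fit test with 2 phenotype classes has df = 2 − 1 = 1.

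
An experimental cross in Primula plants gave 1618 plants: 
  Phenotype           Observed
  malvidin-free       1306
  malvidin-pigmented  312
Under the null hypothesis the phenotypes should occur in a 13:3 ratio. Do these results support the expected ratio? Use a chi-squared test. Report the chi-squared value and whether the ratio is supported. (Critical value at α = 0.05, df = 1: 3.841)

The 13:3 ratio has 16 parts, so with N = 1618 the expected counts are:
  malvidin-free: 1618 × 13/16 = 1314.625
  malvidin-pigmented: 1618 × 3/16 = 303.375
χ² = Σ (O − E)² / E
  malvidin-free: (1306 − 1314.625)² / 1314.625 = 0.0566
  malvidin-pigmented: (312 − 303.375)² / 303.375 = 0.2452
χ² = 0.0566 + 0.2452 = 0.3018 ≈ 0.302
Degrees of freedom = 2 − 1 = 1; critical value at α = 0.05 is 3.841.
Since 0.302 < 3.841, we fail to reject the null hypothesis — the data are consistent with the 13:3 ratio.

0.302; consistent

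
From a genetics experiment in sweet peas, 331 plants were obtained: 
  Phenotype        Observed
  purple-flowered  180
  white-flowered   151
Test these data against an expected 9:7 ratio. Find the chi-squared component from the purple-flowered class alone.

0.206

Total ratio parts = 16. Expected numbers out of 331:
  purple-flowered: 331 × 9/16 = 186.1875
  white-flowered: 331 × 7/16 = 144.8125
Contribution of purple-flowered: (180 − 186.1875)² / 186.1875 = 0.2056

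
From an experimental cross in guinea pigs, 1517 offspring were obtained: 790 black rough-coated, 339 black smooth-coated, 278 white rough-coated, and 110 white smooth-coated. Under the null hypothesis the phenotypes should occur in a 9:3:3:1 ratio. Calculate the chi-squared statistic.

Expected counts for N = 1517 under a 9:3:3:1 ratio (total parts = 16):
  black rough-coated: 1517 × 9/16 = 853.3125
  black smooth-coated: 1517 × 3/16 = 284.4375
  white rough-coated: 1517 × 3/16 = 284.4375
  white smooth-coated: 1517 × 1/16 = 94.8125
χ² = Σ (O − E)² / E
  black rough-coated: (790 − 853.3125)² / 853.3125 = 4.6975
  black smooth-coated: (339 − 284.4375)² / 284.4375 = 10.4665
  white rough-coated: (278 − 284.4375)² / 284.4375 = 0.1457
  white smooth-coated: (110 − 94.8125)² / 94.8125 = 2.4328
χ² = 4.6975 + 10.4665 + 0.1457 + 2.4328 = 17.7425 ≈ 17.743

17.743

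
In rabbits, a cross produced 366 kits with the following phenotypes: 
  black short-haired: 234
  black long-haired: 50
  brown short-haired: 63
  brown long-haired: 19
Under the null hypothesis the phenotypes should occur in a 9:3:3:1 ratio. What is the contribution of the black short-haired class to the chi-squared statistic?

Under the 9:3:3:1 hypothesis (Σ ratio = 16, N = 366):
  black short-haired: 366 × 9/16 = 205.875
  black long-haired: 366 × 3/16 = 68.625
  brown short-haired: 366 × 3/16 = 68.625
  brown long-haired: 366 × 1/16 = 22.875
Contribution of black short-haired: (234 − 205.875)² / 205.875 = 3.8422

3.842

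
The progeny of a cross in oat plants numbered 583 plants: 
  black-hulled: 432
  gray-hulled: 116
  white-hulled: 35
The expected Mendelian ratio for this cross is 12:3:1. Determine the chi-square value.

0.529

Under the 12:3:1 hypothesis (Σ ratio = 16, N = 583):
  black-hulled: 583 × 12/16 = 437.25
  gray-hulled: 583 × 3/16 = 109.3125
  white-hulled: 583 × 1/16 = 36.4375
χ² = Σ (O − E)² / E
  black-hulled: (432 − 437.25)² / 437.25 = 0.0630
  gray-hulled: (116 − 109.3125)² / 109.3125 = 0.4091
  white-hulled: (35 − 36.4375)² / 36.4375 = 0.0567
χ² = 0.0630 + 0.4091 + 0.0567 = 0.5288 ≈ 0.529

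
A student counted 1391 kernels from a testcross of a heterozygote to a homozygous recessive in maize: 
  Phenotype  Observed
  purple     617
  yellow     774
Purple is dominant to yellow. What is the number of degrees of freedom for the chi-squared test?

1

A testcross of a heterozygote (Aa × aa) gives a 1:1 phenotypic ratio.
A goodness-of-fit test with 2 phenotype classes has df = 2 − 1 = 1.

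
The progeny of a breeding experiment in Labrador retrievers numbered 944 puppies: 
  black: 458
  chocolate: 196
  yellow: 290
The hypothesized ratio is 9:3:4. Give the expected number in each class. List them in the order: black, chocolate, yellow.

Under the 9:3:4 hypothesis (Σ ratio = 16, N = 944):
  black: 944 × 9/16 = 531
  chocolate: 944 × 3/16 = 177
  yellow: 944 × 4/16 = 236

531, 177, 236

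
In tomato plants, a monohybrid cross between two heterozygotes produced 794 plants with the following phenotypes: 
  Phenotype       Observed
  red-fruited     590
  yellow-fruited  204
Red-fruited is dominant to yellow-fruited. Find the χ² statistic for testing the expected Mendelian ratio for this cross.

For a monohybrid cross between heterozygotes with complete dominance, the expected phenotypic ratio is 3:1.
Expected counts for N = 794 under a 3:1 ratio (total parts = 4):
  red-fruited: 794 × 3/4 = 595.5
  yellow-fruited: 794 × 1/4 = 198.5
χ² = Σ (O − E)² / E
  red-fruited: (590 − 595.5)² / 595.5 = 0.0508
  yellow-fruited: (204 − 198.5)² / 198.5 = 0.1524
χ² = 0.0508 + 0.1524 = 0.2032 ≈ 0.203

0.203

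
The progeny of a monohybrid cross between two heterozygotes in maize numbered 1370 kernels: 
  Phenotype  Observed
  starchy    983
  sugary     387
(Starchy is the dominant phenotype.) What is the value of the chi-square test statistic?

7.709

For a monohybrid cross between heterozygotes with complete dominance, the expected phenotypic ratio is 3:1.
Under the 3:1 hypothesis (Σ ratio = 4, N = 1370):
  starchy: 1370 × 3/4 = 1027.5
  sugary: 1370 × 1/4 = 342.5
χ² = Σ (O − E)² / E
  starchy: (983 − 1027.5)² / 1027.5 = 1.9273
  sugary: (387 − 342.5)² / 342.5 = 5.7818
χ² = 1.9273 + 5.7818 = 7.7091 ≈ 7.709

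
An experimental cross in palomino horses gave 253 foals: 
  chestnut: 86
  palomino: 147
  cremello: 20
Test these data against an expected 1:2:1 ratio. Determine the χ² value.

41.079

Under the 1:2:1 hypothesis (Σ ratio = 4, N = 253):
  chestnut: 253 × 1/4 = 63.25
  palomino: 253 × 2/4 = 126.5
  cremello: 253 × 1/4 = 63.25
χ² = Σ (O − E)² / E
  chestnut: (86 − 63.25)² / 63.25 = 8.1828
  palomino: (147 − 126.5)² / 126.5 = 3.3221
  cremello: (20 − 63.25)² / 63.25 = 29.5741
χ² = 8.1828 + 3.3221 + 29.5741 = 41.079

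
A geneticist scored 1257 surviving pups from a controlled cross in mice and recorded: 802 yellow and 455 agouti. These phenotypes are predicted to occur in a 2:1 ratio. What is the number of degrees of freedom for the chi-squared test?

1

A goodness-of-fit test with 2 phenotype classes has df = 2 − 1 = 1.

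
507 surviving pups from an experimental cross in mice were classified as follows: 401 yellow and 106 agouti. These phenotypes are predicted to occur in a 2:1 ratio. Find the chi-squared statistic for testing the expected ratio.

35.228

Total ratio parts = 3. Expected numbers out of 507:
  yellow: 507 × 2/3 = 338
  agouti: 507 × 1/3 = 169
χ² = Σ (O − E)² / E
  yellow: (401 − 338)² / 338 = 11.7426
  agouti: (106 − 169)² / 169 = 23.4852
χ² = 11.7426 + 23.4852 = 35.2278 ≈ 35.228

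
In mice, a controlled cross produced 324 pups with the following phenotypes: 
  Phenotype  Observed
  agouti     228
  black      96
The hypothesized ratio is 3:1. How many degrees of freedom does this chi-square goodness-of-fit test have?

A goodness-of-fit test with 2 phenotype classes has df = 2 − 1 = 1.

1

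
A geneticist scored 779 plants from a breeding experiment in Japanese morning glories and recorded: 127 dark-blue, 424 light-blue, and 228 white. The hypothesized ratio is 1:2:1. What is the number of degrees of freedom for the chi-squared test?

2

A goodness-of-fit test with 3 phenotype classes has df = 3 − 1 = 2.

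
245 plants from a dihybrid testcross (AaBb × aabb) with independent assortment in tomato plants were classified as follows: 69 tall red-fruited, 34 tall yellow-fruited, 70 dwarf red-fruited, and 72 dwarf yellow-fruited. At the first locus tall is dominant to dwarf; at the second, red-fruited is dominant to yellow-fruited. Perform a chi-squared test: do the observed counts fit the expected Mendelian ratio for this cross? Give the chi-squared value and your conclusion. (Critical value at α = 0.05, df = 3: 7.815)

A dihybrid testcross with independent assortment gives a 1:1:1:1 ratio.
Under the 1:1:1:1 hypothesis (Σ ratio = 4, N = 245):
  tall red-fruited: 245 × 1/4 = 61.25
  tall yellow-fruited: 245 × 1/4 = 61.25
  dwarf red-fruited: 245 × 1/4 = 61.25
  dwarf yellow-fruited: 245 × 1/4 = 61.25
χ² = Σ (O − E)² / E
  tall red-fruited: (69 − 61.25)² / 61.25 = 0.9806
  tall yellow-fruited: (34 − 61.25)² / 61.25 = 12.1235
  dwarf red-fruited: (70 − 61.25)² / 61.25 = 1.2500
  dwarf yellow-fruited: (72 − 61.25)² / 61.25 = 1.8867
χ² = 0.9806 + 12.1235 + 1.2500 + 1.8867 = 16.2408 ≈ 16.241
Degrees of freedom = 4 − 1 = 3; critical value at α = 0.05 is 7.815.
Since 16.241 > 7.815, we reject the null hypothesis — the data do not fit the 1:1:1:1 ratio.

16.241; not consistent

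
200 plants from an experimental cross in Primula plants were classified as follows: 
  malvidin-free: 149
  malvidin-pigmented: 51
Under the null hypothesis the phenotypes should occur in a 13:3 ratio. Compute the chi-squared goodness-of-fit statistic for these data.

The 13:3 ratio has 16 parts, so with N = 200 the expected counts are:
  malvidin-free: 200 × 13/16 = 162.5
  malvidin-pigmented: 200 × 3/16 = 37.5
χ² = Σ (O − E)² / E
  malvidin-free: (149 − 162.5)² / 162.5 = 1.1215
  malvidin-pigmented: (51 − 37.5)² / 37.5 = 4.8600
χ² = 1.1215 + 4.8600 = 5.9815 ≈ 5.982

5.982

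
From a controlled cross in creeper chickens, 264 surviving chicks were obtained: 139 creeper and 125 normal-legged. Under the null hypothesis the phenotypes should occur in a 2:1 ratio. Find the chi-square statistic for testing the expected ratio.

Expected counts for N = 264 under a 2:1 ratio (total parts = 3):
  creeper: 264 × 2/3 = 176
  normal-legged: 264 × 1/3 = 88
χ² = Σ (O − E)² / E
  creeper: (139 − 176)² / 176 = 7.7784
  normal-legged: (125 − 88)² / 88 = 15.5568
χ² = 7.7784 + 15.5568 = 23.3352 ≈ 23.335

23.335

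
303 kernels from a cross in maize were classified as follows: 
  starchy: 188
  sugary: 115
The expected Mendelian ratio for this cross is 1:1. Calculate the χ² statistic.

17.587

Total ratio parts = 2. Expected numbers out of 303:
  starchy: 303 × 1/2 = 151.5
  sugary: 303 × 1/2 = 151.5
χ² = Σ (O − E)² / E
  starchy: (188 − 151.5)² / 151.5 = 8.7937
  sugary: (115 − 151.5)² / 151.5 = 8.7937
χ² = 8.7937 + 8.7937 = 17.5874 ≈ 17.587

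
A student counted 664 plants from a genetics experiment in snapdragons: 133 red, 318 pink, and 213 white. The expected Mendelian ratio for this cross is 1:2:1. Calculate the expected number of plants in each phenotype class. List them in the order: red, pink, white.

The 1:2:1 ratio has 4 parts, so with N = 664 the expected counts are:
  red: 664 × 1/4 = 166
  pink: 664 × 2/4 = 332
  white: 664 × 1/4 = 166

166, 332, 166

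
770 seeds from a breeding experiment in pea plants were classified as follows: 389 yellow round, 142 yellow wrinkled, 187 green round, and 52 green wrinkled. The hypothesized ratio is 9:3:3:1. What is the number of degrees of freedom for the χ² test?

3

A goodness-of-fit test with 4 phenotype classes has df = 4 − 1 = 3.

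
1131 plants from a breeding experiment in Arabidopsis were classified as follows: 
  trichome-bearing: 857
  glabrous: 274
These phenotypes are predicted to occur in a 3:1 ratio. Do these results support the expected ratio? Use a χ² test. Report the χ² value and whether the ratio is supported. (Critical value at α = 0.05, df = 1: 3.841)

0.361; consistent

Total ratio parts = 4. Expected numbers out of 1131:
  trichome-bearing: 1131 × 3/4 = 848.25
  glabrous: 1131 × 1/4 = 282.75
χ² = Σ (O − E)² / E
  trichome-bearing: (857 − 848.25)² / 848.25 = 0.0903
  glabrous: (274 − 282.75)² / 282.75 = 0.2708
χ² = 0.0903 + 0.2708 = 0.3611 ≈ 0.361
Degrees of freedom = 2 − 1 = 1; critical value at α = 0.05 is 3.841.
Since 0.361 < 3.841, we fail to reject the null hypothesis — the data are consistent with the 3:1 ratio.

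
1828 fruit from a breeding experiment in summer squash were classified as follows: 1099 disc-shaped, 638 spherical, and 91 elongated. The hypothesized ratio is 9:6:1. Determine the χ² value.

Total ratio parts = 16. Expected numbers out of 1828:
  disc-shaped: 1828 × 9/16 = 1028.25
  spherical: 1828 × 6/16 = 685.5
  elongated: 1828 × 1/16 = 114.25
χ² = Σ (O − E)² / E
  disc-shaped: (1099 − 1028.25)² / 1028.25 = 4.8680
  spherical: (638 − 685.5)² / 685.5 = 3.2914
  elongated: (91 − 114.25)² / 114.25 = 4.7314
χ² = 4.8680 + 3.2914 + 4.7314 = 12.8908 ≈ 12.891

12.891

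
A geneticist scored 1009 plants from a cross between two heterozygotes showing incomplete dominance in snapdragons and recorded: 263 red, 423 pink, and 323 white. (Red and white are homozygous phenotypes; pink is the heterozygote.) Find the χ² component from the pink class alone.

13.166

With incomplete dominance, a heterozygote × heterozygote cross gives a 1:2:1 phenotypic ratio.
The 1:2:1 ratio has 4 parts, so with N = 1009 the expected counts are:
  red: 1009 × 1/4 = 252.25
  pink: 1009 × 2/4 = 504.5
  white: 1009 × 1/4 = 252.25
Contribution of pink: (423 − 504.5)² / 504.5 = 13.1660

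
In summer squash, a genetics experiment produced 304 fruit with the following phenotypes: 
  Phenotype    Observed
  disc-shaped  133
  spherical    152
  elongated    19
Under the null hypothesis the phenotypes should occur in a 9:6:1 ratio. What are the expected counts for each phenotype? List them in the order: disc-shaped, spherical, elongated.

171, 114, 19

Under the 9:6:1 hypothesis (Σ ratio = 16, N = 304):
  disc-shaped: 304 × 9/16 = 171
  spherical: 304 × 6/16 = 114
  elongated: 304 × 1/16 = 19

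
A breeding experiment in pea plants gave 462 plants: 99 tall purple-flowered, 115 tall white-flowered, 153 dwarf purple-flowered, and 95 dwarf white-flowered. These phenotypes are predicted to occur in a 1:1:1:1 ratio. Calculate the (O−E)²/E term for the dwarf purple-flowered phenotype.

Total ratio parts = 4. Expected numbers out of 462:
  tall purple-flowered: 462 × 1/4 = 115.5
  tall white-flowered: 462 × 1/4 = 115.5
  dwarf purple-flowered: 462 × 1/4 = 115.5
  dwarf white-flowered: 462 × 1/4 = 115.5
Contribution of dwarf purple-flowered: (153 − 115.5)² / 115.5 = 12.1753

12.175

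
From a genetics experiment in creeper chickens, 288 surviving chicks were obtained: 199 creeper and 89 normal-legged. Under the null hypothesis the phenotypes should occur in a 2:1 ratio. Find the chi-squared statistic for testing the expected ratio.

0.766

Under the 2:1 hypothesis (Σ ratio = 3, N = 288):
  creeper: 288 × 2/3 = 192
  normal-legged: 288 × 1/3 = 96
χ² = Σ (O − E)² / E
  creeper: (199 − 192)² / 192 = 0.2552
  normal-legged: (89 − 96)² / 96 = 0.5104
χ² = 0.2552 + 0.5104 = 0.7656 ≈ 0.766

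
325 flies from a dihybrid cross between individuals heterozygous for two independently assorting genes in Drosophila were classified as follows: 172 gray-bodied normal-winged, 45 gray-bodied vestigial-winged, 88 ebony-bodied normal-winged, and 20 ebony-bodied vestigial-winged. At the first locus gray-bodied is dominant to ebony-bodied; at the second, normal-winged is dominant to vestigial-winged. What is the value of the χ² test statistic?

16.831

A dihybrid F₂ with independent assortment and complete dominance at both loci gives a 9:3:3:1 phenotypic ratio.
Expected counts for N = 325 under a 9:3:3:1 ratio (total parts = 16):
  gray-bodied normal-winged: 325 × 9/16 = 182.8125
  gray-bodied vestigial-winged: 325 × 3/16 = 60.9375
  ebony-bodied normal-winged: 325 × 3/16 = 60.9375
  ebony-bodied vestigial-winged: 325 × 1/16 = 20.3125
χ² = Σ (O − E)² / E
  gray-bodied normal-winged: (172 − 182.8125)² / 182.8125 = 0.6395
  gray-bodied vestigial-winged: (45 − 60.9375)² / 60.9375 = 4.1683
  ebony-bodied normal-winged: (88 − 60.9375)² / 60.9375 = 12.0185
  ebony-bodied vestigial-winged: (20 − 20.3125)² / 20.3125 = 0.0048
χ² = 0.6395 + 4.1683 + 12.0185 + 0.0048 = 16.8311 ≈ 16.831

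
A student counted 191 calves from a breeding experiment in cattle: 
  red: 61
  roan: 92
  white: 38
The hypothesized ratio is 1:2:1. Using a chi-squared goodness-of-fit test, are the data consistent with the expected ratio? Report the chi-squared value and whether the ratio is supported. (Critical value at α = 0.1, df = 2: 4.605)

5.796; not consistent

Total ratio parts = 4. Expected numbers out of 191:
  red: 191 × 1/4 = 47.75
  roan: 191 × 2/4 = 95.5
  white: 191 × 1/4 = 47.75
χ² = Σ (O − E)² / E
  red: (61 − 47.75)² / 47.75 = 3.6767
  roan: (92 − 95.5)² / 95.5 = 0.1283
  white: (38 − 47.75)² / 47.75 = 1.9908
χ² = 3.6767 + 0.1283 + 1.9908 = 5.7958 ≈ 5.796
Degrees of freedom = 3 − 1 = 2; critical value at α = 0.1 is 4.605.
Since 5.796 > 4.605, we reject the null hypothesis — the data do not fit the 1:2:1 ratio.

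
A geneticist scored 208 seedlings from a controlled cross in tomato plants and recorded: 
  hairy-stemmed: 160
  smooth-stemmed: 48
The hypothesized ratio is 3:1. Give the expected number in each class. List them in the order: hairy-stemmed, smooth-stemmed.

Total ratio parts = 4. Expected numbers out of 208:
  hairy-stemmed: 208 × 3/4 = 156
  smooth-stemmed: 208 × 1/4 = 52

156, 52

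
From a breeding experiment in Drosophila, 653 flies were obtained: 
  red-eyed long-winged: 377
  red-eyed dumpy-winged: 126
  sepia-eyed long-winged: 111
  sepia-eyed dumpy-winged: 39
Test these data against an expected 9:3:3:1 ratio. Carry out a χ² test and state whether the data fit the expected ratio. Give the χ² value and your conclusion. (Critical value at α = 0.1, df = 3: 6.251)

1.508; consistent

Under the 9:3:3:1 hypothesis (Σ ratio = 16, N = 653):
  red-eyed long-winged: 653 × 9/16 = 367.3125
  red-eyed dumpy-winged: 653 × 3/16 = 122.4375
  sepia-eyed long-winged: 653 × 3/16 = 122.4375
  sepia-eyed dumpy-winged: 653 × 1/16 = 40.8125
χ² = Σ (O − E)² / E
  red-eyed long-winged: (377 − 367.3125)² / 367.3125 = 0.2555
  red-eyed dumpy-winged: (126 − 122.4375)² / 122.4375 = 0.1037
  sepia-eyed long-winged: (111 − 122.4375)² / 122.4375 = 1.0684
  sepia-eyed dumpy-winged: (39 − 40.8125)² / 40.8125 = 0.0805
χ² = 0.2555 + 0.1037 + 1.0684 + 0.0805 = 1.5081 ≈ 1.508
Degrees of freedom = 4 − 1 = 3; critical value at α = 0.1 is 6.251.
Since 1.508 < 6.251, we fail to reject the null hypothesis — the data are consistent with the 9:3:3:1 ratio.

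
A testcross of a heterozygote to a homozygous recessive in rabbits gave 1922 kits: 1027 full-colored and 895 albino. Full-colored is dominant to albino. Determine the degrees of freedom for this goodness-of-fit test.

1

A testcross of a heterozygote (Aa × aa) gives a 1:1 phenotypic ratio.
A goodness-of-fit test with 2 phenotype classes has df = 2 − 1 = 1.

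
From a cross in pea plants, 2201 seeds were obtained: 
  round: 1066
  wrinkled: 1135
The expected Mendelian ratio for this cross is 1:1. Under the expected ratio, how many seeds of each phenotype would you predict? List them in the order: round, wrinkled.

1100.5, 1100.5

Under the 1:1 hypothesis (Σ ratio = 2, N = 2201):
  round: 2201 × 1/2 = 1100.5
  wrinkled: 2201 × 1/2 = 1100.5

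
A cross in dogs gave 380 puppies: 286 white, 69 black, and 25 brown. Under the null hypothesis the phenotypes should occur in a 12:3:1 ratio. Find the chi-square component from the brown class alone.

0.066

Total ratio parts = 16. Expected numbers out of 380:
  white: 380 × 12/16 = 285
  black: 380 × 3/16 = 71.25
  brown: 380 × 1/16 = 23.75
Contribution of brown: (25 − 23.75)² / 23.75 = 0.0658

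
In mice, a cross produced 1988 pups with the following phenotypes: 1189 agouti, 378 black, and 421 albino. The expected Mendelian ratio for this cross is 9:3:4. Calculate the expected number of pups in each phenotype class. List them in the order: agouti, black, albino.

Expected counts for N = 1988 under a 9:3:4 ratio (total parts = 16):
  agouti: 1988 × 9/16 = 1118.25
  black: 1988 × 3/16 = 372.75
  albino: 1988 × 4/16 = 497

1118.25, 372.75, 497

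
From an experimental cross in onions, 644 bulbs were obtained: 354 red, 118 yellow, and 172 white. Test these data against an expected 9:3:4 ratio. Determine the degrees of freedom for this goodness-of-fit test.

2

A goodness-of-fit test with 3 phenotype classes has df = 3 − 1 = 2.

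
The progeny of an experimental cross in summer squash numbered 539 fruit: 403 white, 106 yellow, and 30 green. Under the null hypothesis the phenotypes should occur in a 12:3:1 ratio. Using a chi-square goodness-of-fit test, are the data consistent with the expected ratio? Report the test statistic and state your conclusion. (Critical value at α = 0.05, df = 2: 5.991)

Under the 12:3:1 hypothesis (Σ ratio = 16, N = 539):
  white: 539 × 12/16 = 404.25
  yellow: 539 × 3/16 = 101.0625
  green: 539 × 1/16 = 33.6875
χ² = Σ (O − E)² / E
  white: (403 − 404.25)² / 404.25 = 0.0039
  yellow: (106 − 101.0625)² / 101.0625 = 0.2412
  green: (30 − 33.6875)² / 33.6875 = 0.4036
χ² = 0.0039 + 0.2412 + 0.4036 = 0.6487 ≈ 0.649
Degrees of freedom = 3 − 1 = 2; critical value at α = 0.05 is 5.991.
Since 0.649 < 5.991, we fail to reject the null hypothesis — the data are consistent with the 12:3:1 ratio.

0.649; consistent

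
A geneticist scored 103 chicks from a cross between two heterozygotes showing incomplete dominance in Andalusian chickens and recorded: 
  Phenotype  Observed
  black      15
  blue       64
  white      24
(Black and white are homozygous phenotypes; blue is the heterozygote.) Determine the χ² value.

7.641

With incomplete dominance, a heterozygote × heterozygote cross gives a 1:2:1 phenotypic ratio.
Under the 1:2:1 hypothesis (Σ ratio = 4, N = 103):
  black: 103 × 1/4 = 25.75
  blue: 103 × 2/4 = 51.5
  white: 103 × 1/4 = 25.75
χ² = Σ (O − E)² / E
  black: (15 − 25.75)² / 25.75 = 4.4879
  blue: (64 − 51.5)² / 51.5 = 3.0340
  white: (24 − 25.75)² / 25.75 = 0.1189
χ² = 4.4879 + 3.0340 + 0.1189 = 7.6408 ≈ 7.641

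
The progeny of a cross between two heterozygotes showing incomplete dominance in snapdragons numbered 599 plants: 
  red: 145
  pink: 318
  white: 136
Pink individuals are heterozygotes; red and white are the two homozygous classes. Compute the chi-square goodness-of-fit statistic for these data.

2.556

With incomplete dominance, a heterozygote × heterozygote cross gives a 1:2:1 phenotypic ratio.
The 1:2:1 ratio has 4 parts, so with N = 599 the expected counts are:
  red: 599 × 1/4 = 149.75
  pink: 599 × 2/4 = 299.5
  white: 599 × 1/4 = 149.75
χ² = Σ (O − E)² / E
  red: (145 − 149.75)² / 149.75 = 0.1507
  pink: (318 − 299.5)² / 299.5 = 1.1427
  white: (136 − 149.75)² / 149.75 = 1.2625
χ² = 0.1507 + 1.1427 + 1.2625 = 2.5559 ≈ 2.556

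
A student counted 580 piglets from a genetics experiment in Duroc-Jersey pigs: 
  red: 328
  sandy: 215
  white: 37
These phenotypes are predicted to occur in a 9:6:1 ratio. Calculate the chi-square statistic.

Total ratio parts = 16. Expected numbers out of 580:
  red: 580 × 9/16 = 326.25
  sandy: 580 × 6/16 = 217.5
  white: 580 × 1/16 = 36.25
χ² = Σ (O − E)² / E
  red: (328 − 326.25)² / 326.25 = 0.0094
  sandy: (215 − 217.5)² / 217.5 = 0.0287
  white: (37 − 36.25)² / 36.25 = 0.0155
χ² = 0.0094 + 0.0287 + 0.0155 = 0.0536 ≈ 0.054

0.054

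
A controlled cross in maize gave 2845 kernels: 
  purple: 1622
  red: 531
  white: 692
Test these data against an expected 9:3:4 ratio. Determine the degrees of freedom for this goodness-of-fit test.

A goodness-of-fit test with 3 phenotype classes has df = 3 − 1 = 2.

2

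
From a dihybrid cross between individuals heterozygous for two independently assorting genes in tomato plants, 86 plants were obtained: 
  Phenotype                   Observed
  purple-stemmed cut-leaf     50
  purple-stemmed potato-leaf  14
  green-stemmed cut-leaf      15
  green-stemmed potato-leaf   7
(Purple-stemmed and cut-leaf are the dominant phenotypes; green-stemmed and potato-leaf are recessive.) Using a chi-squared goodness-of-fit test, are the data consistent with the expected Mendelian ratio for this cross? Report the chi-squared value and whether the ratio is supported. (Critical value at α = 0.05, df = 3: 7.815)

A dihybrid F₂ with independent assortment and complete dominance at both loci gives a 9:3:3:1 phenotypic ratio.
Total ratio parts = 16. Expected numbers out of 86:
  purple-stemmed cut-leaf: 86 × 9/16 = 48.375
  purple-stemmed potato-leaf: 86 × 3/16 = 16.125
  green-stemmed cut-leaf: 86 × 3/16 = 16.125
  green-stemmed potato-leaf: 86 × 1/16 = 5.375
χ² = Σ (O − E)² / E
  purple-stemmed cut-leaf: (50 − 48.375)² / 48.375 = 0.0546
  purple-stemmed potato-leaf: (14 − 16.125)² / 16.125 = 0.2800
  green-stemmed cut-leaf: (15 − 16.125)² / 16.125 = 0.0785
  green-stemmed potato-leaf: (7 − 5.375)² / 5.375 = 0.4913
χ² = 0.0546 + 0.2800 + 0.0785 + 0.4913 = 0.9044 ≈ 0.904
Degrees of freedom = 4 − 1 = 3; critical value at α = 0.05 is 7.815.
Since 0.904 < 7.815, we fail to reject the null hypothesis — the data are consistent with the 9:3:3:1 ratio.

0.904; consistent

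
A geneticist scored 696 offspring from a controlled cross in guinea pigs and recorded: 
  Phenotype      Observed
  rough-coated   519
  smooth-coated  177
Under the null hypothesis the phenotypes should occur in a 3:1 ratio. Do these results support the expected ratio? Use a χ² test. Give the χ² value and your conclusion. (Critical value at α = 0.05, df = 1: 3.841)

Under the 3:1 hypothesis (Σ ratio = 4, N = 696):
  rough-coated: 696 × 3/4 = 522
  smooth-coated: 696 × 1/4 = 174
χ² = Σ (O − E)² / E
  rough-coated: (519 − 522)² / 522 = 0.0172
  smooth-coated: (177 − 174)² / 174 = 0.0517
χ² = 0.0172 + 0.0517 = 0.0689 ≈ 0.069
Degrees of freedom = 2 − 1 = 1; critical value at α = 0.05 is 3.841.
Since 0.069 < 3.841, we fail to reject the null hypothesis — the data are consistent with the 3:1 ratio.

0.069; consistent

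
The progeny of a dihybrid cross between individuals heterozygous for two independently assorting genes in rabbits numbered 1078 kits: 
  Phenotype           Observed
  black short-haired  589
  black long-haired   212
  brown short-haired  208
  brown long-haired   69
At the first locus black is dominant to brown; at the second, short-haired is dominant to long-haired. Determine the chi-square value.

1.190

A dihybrid F₂ with independent assortment and complete dominance at both loci gives a 9:3:3:1 phenotypic ratio.
Expected counts for N = 1078 under a 9:3:3:1 ratio (total parts = 16):
  black short-haired: 1078 × 9/16 = 606.375
  black long-haired: 1078 × 3/16 = 202.125
  brown short-haired: 1078 × 3/16 = 202.125
  brown long-haired: 1078 × 1/16 = 67.375
χ² = Σ (O − E)² / E
  black short-haired: (589 − 606.375)² / 606.375 = 0.4979
  black long-haired: (212 − 202.125)² / 202.125 = 0.4825
  brown short-haired: (208 − 202.125)² / 202.125 = 0.1708
  brown long-haired: (69 − 67.375)² / 67.375 = 0.0392
χ² = 0.4979 + 0.4825 + 0.1708 + 0.0392 = 1.1904 ≈ 1.190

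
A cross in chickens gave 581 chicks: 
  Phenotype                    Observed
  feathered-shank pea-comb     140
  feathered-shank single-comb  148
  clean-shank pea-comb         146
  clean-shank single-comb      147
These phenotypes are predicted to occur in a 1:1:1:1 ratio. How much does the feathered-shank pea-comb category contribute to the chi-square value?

The 1:1:1:1 ratio has 4 parts, so with N = 581 the expected counts are:
  feathered-shank pea-comb: 581 × 1/4 = 145.25
  feathered-shank single-comb: 581 × 1/4 = 145.25
  clean-shank pea-comb: 581 × 1/4 = 145.25
  clean-shank single-comb: 581 × 1/4 = 145.25
Contribution of feathered-shank pea-comb: (140 − 145.25)² / 145.25 = 0.1898

0.190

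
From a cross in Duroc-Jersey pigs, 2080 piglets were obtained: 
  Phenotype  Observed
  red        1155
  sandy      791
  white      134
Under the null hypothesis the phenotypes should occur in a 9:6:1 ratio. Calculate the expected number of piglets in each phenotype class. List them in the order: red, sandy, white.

1170, 780, 130

Under the 9:6:1 hypothesis (Σ ratio = 16, N = 2080):
  red: 2080 × 9/16 = 1170
  sandy: 2080 × 6/16 = 780
  white: 2080 × 1/16 = 130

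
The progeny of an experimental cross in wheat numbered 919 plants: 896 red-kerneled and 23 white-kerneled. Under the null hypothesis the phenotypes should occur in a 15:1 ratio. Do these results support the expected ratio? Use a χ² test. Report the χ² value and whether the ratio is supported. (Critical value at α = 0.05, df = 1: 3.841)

22.024; not consistent

Under the 15:1 hypothesis (Σ ratio = 16, N = 919):
  red-kerneled: 919 × 15/16 = 861.5625
  white-kerneled: 919 × 1/16 = 57.4375
χ² = Σ (O − E)² / E
  red-kerneled: (896 − 861.5625)² / 861.5625 = 1.3765
  white-kerneled: (23 − 57.4375)² / 57.4375 = 20.6475
χ² = 1.3765 + 20.6475 = 22.024
Degrees of freedom = 2 − 1 = 1; critical value at α = 0.05 is 3.841.
Since 22.024 > 3.841, we reject the null hypothesis — the data do not fit the 15:1 ratio.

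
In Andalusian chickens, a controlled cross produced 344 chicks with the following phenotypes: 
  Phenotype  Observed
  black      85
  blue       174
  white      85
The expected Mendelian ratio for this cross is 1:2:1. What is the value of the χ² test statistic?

The 1:2:1 ratio has 4 parts, so with N = 344 the expected counts are:
  black: 344 × 1/4 = 86
  blue: 344 × 2/4 = 172
  white: 344 × 1/4 = 86
χ² = Σ (O − E)² / E
  black: (85 − 86)² / 86 = 0.0116
  blue: (174 − 172)² / 172 = 0.0233
  white: (85 − 86)² / 86 = 0.0116
χ² = 0.0116 + 0.0233 + 0.0116 = 0.0465 ≈ 0.047

0.047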